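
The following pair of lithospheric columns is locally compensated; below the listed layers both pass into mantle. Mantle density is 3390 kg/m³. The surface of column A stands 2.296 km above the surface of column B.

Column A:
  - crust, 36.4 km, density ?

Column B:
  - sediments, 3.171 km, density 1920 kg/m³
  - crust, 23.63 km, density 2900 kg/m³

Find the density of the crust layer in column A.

Take the compensation level at the base of the deeper column (depth z_c below the surface of column A) and equate Σ ρ_i t_i down to z_c; mantle fills any gap and the z_c terms cancel.
Column A: 36.4×ρ + (z_c − 36.4)×3390
Column B: 2.296×0 + 3.171×1920 + 23.63×2900 + (z_c − 2.296 − 26.801)×3390
The z_c×3390 term appears on both sides and cancels. Collect the known terms of each column as K = Σ(ρt)_known − 3390 × (depth of known layers): K_A = 0 − 3390×36.4 = −123396; K_B = 74615.32 − 3390×(2.296 + 26.801) = −24023.51.
Balance: K_A + 36.4×ρ = K_B, so ρ = (K_B − K_A)/36.4 = 99372.5/36.4 = 2730 kg/m³.

2730 kg/m³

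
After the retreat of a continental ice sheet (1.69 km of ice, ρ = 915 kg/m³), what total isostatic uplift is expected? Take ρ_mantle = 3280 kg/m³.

0.471 km

Removing the load lets mantle flow back in; uplift u satisfies ρ_ice t = ρ_m u.
u = t ρ_ice/ρ_m = 1.69 km × 915/3280 = 0.471 km.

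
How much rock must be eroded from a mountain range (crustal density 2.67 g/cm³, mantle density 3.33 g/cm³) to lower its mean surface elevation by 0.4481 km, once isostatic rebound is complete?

Net drop Δ = e − u = e − e ρ_c/ρ_m = e (ρ_m − ρ_c)/ρ_m.
e = Δ ρ_m/(ρ_m − ρ_c) = 0.4481 km × 3.33/0.66 = 2.26 km.

2.26 km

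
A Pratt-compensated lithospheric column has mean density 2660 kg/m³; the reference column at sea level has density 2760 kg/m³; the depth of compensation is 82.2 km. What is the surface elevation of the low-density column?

3.09 km

ρ_ref D = ρ (D + h) → h = D (ρ_ref − ρ)/ρ.
h = 82.2 km × (2760 − 2660)/2660 = 3.09 km.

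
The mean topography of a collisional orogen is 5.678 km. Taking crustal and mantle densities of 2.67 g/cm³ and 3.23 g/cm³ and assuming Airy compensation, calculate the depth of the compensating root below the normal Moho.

For local isostatic compensation: the weight of the topography is balanced by the buoyancy of the root, ρ_c h = (ρ_m − ρ_c) r.
r = h · ρ_c / (ρ_m − ρ_c) = 5.678 km × 2.67 / (3.23 − 2.67) = 27.1 km.

27.1 km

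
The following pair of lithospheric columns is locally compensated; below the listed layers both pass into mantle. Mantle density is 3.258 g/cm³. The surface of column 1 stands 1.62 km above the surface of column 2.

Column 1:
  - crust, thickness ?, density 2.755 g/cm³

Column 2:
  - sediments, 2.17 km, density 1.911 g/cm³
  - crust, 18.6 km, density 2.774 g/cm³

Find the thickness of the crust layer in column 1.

Take the compensation level at the base of the deeper column (depth z_c below the surface of column 1) and equate Σ ρ_i t_i down to z_c; mantle fills any gap and the z_c terms cancel.
Column 1: x×2.755 + (z_c − 0 − x)×3.258
Column 2: 1.62×0 + 2.17×1.911 + 18.6×2.774 + (z_c − 1.62 − 20.77)×3.258
The z_c×3.258 term appears on both sides and cancels. Collect the known terms of each column as K = Σ(ρt)_known − 3.258 × (depth of known layers): K_1 = 0 − 3.258×0 = 0; K_2 = 55.74327 − 3.258×(1.62 + 20.77) = −17.20335.
Balance: K_1 − x×(3.258 − 2.755) = K_2, so x = (K_1 − K_2)/(3.258 − 2.755) = 17.2034/0.503 = 34.2 km.

34.2 km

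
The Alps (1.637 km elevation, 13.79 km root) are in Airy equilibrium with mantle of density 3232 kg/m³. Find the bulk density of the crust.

2890 kg/m³

ρ_c h = (ρ_m − ρ_c) r → ρ_c (h + r) = ρ_m r → ρ_c = ρ_m r / (h + r).
ρ_c = 3232 × 13.79 km / (1.637 km + 13.79 km) = 2890 kg/m³.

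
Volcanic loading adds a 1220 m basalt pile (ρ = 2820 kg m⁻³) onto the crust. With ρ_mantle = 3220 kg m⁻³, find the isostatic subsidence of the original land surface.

Subaerial loading: s = t ρ_load / ρ_m.
s = 1220 m × 2820/3220 = 1070 m.

1070 m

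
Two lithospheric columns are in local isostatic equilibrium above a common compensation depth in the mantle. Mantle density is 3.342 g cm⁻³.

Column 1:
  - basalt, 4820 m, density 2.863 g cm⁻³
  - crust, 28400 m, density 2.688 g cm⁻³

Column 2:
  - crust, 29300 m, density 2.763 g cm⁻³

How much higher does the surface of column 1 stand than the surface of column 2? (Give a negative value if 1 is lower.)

For any compensation level in the mantle, the mantle terms cancel and isostasy reduces to e = (Σt_1 − Σt_2) − (Σ(ρt)_1 − Σ(ρt)_2) / ρ_m.
Σt_1 = 33220 m; Σt_2 = 29300 m; Σ(ρt)_1 = 90138.86; Σ(ρt)_2 = 80955.9 (in m·g cm⁻³).
e = (33220 − 29300) − (90138.86 − 80955.9) / 3.342 = 1170 m.

1170 m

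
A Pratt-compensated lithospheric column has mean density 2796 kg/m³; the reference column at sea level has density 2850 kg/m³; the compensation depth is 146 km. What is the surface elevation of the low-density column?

ρ_ref D = ρ (D + h) → h = D (ρ_ref − ρ)/ρ.
h = 146 km × (2850 − 2796)/2796 = 2.82 km.

2.82 km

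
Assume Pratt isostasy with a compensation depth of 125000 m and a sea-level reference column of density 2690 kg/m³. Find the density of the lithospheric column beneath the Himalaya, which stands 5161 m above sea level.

2580 kg/m³

Pratt balance: ρ_ref D = ρ (D + h).
ρ = ρ_ref D/(D + h) = 2690 × 125000 m/(125000 m + 5161 m) = 2580 kg/m³.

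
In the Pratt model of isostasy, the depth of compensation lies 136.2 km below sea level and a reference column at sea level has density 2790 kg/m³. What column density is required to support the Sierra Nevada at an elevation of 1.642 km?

Pratt balance: ρ_ref D = ρ (D + h).
ρ = ρ_ref D/(D + h) = 2790 × 136.2 km/(136.2 km + 1.642 km) = 2760 kg/m³.

2760 kg/m³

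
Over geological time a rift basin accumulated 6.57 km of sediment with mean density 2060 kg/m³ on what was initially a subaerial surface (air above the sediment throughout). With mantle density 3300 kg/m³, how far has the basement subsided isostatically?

4.1 km

Subaerial load: s = t ρ_sed / ρ_m = 6.57 km × 2060/3300 = 4.1 km.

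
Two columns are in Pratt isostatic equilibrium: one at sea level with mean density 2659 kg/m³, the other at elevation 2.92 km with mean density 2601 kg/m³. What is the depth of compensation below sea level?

131 km

ρ_ref D = ρ (D + h) → D (ρ_ref − ρ) = ρ h.
D = ρ h/(ρ_ref − ρ) = 2601 × 2.92 km/(2659 − 2601) = 131 km.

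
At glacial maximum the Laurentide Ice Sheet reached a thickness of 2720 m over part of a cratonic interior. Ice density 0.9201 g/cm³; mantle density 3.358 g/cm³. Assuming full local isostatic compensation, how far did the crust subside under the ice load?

Balancing pressure at the compensation depth: the ice load ρ_ice t is balanced by mantle displaced below, ρ_m s.
s = t ρ_ice / ρ_m = 2720 m × 0.9201/3.358 = 745 m.

745 m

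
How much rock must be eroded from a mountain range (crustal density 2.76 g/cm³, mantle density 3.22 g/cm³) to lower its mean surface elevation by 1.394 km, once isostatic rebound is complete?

Net drop Δ = e − u = e − e ρ_c/ρ_m = e (ρ_m − ρ_c)/ρ_m.
e = Δ ρ_m/(ρ_m − ρ_c) = 1.394 km × 3.22/0.46 = 9.76 km.

9.76 km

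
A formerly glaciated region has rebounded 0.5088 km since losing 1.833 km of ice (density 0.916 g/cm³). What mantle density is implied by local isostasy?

3.3 g/cm³

ρ_m = ρ_ice t / u = 0.916 × 1.833 km/0.5088 km = 3.3 g/cm³.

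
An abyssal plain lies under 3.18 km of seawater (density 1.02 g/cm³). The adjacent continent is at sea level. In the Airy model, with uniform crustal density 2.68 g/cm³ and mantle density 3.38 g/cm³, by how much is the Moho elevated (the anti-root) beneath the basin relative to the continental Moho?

Balancing pressure at the compensation depth: replacing crust with seawater at the top is compensated by replacing crust with mantle at the base: d (ρ_c − ρ_w) = a (ρ_m − ρ_c).
a = d (ρ_c − ρ_w)/(ρ_m − ρ_c) = 3.18 km × 1.66/0.7 = 7.54 km.

7.54 km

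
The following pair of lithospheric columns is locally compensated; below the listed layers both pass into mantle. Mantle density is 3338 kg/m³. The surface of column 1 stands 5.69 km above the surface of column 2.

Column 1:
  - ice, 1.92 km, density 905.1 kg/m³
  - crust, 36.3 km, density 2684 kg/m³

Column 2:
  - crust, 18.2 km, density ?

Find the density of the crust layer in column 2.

Take the compensation level at the base of the deeper column (depth z_c below the surface of column 1) and equate Σ ρ_i t_i down to z_c; mantle fills any gap and the z_c terms cancel.
Column 1: 1.92×905.1 + 36.3×2684 + (z_c − 38.22)×3338
Column 2: 5.69×0 + 18.2×ρ + (z_c − 5.69 − 18.2)×3338
The z_c×3338 term appears on both sides and cancels. Collect the known terms of each column as K = Σ(ρt)_known − 3338 × (depth of known layers): K_1 = 99166.992 − 3338×38.22 = −28411.368; K_2 = 0 − 3338×(5.69 + 18.2) = −79744.82.
Balance: K_1 = K_2 + 18.2×ρ, so ρ = (K_1 − K_2)/18.2 = 51333.5/18.2 = 2820 kg/m³.

2820 kg/m³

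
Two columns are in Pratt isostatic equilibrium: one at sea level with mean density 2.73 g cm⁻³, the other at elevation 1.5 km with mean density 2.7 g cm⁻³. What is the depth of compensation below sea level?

ρ_ref D = ρ (D + h) → D (ρ_ref − ρ) = ρ h.
D = ρ h/(ρ_ref − ρ) = 2.7 × 1.5 km/(2.73 − 2.7) = 135 km.

135 km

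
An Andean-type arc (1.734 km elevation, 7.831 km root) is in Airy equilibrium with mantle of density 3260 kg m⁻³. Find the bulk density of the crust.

ρ_c h = (ρ_m − ρ_c) r → ρ_c (h + r) = ρ_m r → ρ_c = ρ_m r / (h + r).
ρ_c = 3260 × 7.831 km / (1.734 km + 7.831 km) = 2670 kg m⁻³.

2670 kg m⁻³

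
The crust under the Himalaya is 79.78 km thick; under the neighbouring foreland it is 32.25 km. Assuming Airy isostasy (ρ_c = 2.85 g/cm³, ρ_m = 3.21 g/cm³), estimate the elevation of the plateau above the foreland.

5.33 km

Excess crust Δ = 79.78 km − 32.25 km = 47.53 km, split between elevation h and root r with h + r = Δ.
Airy balance ρ_c h = (ρ_m − ρ_c) r gives r = h ρ_c/(ρ_m − ρ_c), so h (1 + ρ_c/(ρ_m − ρ_c)) = Δ, i.e. h = Δ (ρ_m − ρ_c)/ρ_m.
h = 47.53 km × 0.36/3.21 = 5.33 km.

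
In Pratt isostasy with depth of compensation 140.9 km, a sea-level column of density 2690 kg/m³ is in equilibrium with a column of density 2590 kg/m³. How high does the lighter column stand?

ρ_ref D = ρ (D + h) → h = D (ρ_ref − ρ)/ρ.
h = 140.9 km × (2690 − 2590)/2590 = 5.44 km.

5.44 km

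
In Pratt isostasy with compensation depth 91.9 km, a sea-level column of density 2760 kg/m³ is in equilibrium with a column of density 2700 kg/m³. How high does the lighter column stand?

2.04 km

ρ_ref D = ρ (D + h) → h = D (ρ_ref − ρ)/ρ.
h = 91.9 km × (2760 − 2700)/2700 = 2.04 km.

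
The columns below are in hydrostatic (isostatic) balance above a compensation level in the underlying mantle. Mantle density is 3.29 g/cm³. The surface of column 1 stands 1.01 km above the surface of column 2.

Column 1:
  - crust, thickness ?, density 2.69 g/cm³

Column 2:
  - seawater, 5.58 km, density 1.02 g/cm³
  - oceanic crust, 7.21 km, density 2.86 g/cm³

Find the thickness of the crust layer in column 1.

Take the compensation level at the base of the deeper column (depth z_c below the surface of column 1) and equate Σ ρ_i t_i down to z_c; mantle fills any gap and the z_c terms cancel.
Column 1: x×2.69 + (z_c − 0 − x)×3.29
Column 2: 1.01×0 + 5.58×1.02 + 7.21×2.86 + (z_c − 1.01 − 12.79)×3.29
The z_c×3.29 term appears on both sides and cancels. Collect the known terms of each column as K = Σ(ρt)_known − 3.29 × (depth of known layers): K_1 = 0 − 3.29×0 = 0; K_2 = 26.3122 − 3.29×(1.01 + 12.79) = −19.0898.
Balance: K_1 − x×(3.29 − 2.69) = K_2, so x = (K_1 − K_2)/(3.29 − 2.69) = 19.0898/0.6 = 31.8 km.

31.8 km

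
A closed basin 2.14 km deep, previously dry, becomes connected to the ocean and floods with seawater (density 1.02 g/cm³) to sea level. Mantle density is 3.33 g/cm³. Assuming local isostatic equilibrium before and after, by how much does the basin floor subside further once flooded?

After flooding the water column is d + s deep. Its weight must equal the weight of mantle displaced by the extra subsidence s: (d + s) ρ_w = s ρ_m.
s = d ρ_w / (ρ_m − ρ_w) = 2.14 km × 1.02/(3.33 − 1.02) = 0.945 km.

0.945 km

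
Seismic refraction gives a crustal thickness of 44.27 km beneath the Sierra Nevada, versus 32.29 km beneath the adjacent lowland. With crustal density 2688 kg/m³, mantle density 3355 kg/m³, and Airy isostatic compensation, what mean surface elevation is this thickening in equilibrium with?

2.38 km

Excess crust Δ = 44.27 km − 32.29 km = 11.98 km, split between elevation h and root r with h + r = Δ.
Airy balance ρ_c h = (ρ_m − ρ_c) r gives r = h ρ_c/(ρ_m − ρ_c), so h (1 + ρ_c/(ρ_m − ρ_c)) = Δ, i.e. h = Δ (ρ_m − ρ_c)/ρ_m.
h = 11.98 km × 667/3355 = 2.38 km.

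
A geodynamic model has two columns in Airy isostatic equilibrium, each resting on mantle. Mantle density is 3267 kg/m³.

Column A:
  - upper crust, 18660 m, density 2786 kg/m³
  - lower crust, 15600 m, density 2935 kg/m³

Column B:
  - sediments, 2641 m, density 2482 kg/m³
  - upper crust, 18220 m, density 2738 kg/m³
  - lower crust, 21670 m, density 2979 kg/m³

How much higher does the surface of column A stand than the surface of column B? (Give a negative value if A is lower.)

−1160 m

For any compensation level in the mantle, the mantle terms cancel and isostasy reduces to e = (Σt_A − Σt_B) − (Σ(ρt)_A − Σ(ρt)_B) / ρ_m.
Σt_A = 34260 m; Σt_B = 42531 m; Σ(ρt)_A = 97772760; Σ(ρt)_B = 120996252 (in m·kg/m³).
e = (34260 − 42531) − (97772760 − 120996252) / 3267 = −1160 m.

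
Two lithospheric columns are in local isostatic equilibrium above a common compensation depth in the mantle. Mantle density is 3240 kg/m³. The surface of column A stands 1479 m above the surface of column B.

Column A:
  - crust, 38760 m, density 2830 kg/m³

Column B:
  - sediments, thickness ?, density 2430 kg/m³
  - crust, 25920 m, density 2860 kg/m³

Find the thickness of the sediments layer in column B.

1540 m

Take the compensation level at the base of the deeper column (depth z_c below the surface of column A) and equate Σ ρ_i t_i down to z_c; mantle fills any gap and the z_c terms cancel.
Column A: 38760×2830 + (z_c − 38760)×3240
Column B: 1479×0 + x×2430 + 25920×2860 + (z_c − 1479 − 25920 − x)×3240
The z_c×3240 term appears on both sides and cancels. Collect the known terms of each column as K = Σ(ρt)_known − 3240 × (depth of known layers): K_A = 109690800 − 3240×38760 = −15891600; K_B = 74131200 − 3240×(1479 + 25920) = −14641560.
Balance: K_A = K_B − x×(3240 − 2430), so x = (K_B − K_A)/(3240 − 2430) = 1250040/810 = 1540 m.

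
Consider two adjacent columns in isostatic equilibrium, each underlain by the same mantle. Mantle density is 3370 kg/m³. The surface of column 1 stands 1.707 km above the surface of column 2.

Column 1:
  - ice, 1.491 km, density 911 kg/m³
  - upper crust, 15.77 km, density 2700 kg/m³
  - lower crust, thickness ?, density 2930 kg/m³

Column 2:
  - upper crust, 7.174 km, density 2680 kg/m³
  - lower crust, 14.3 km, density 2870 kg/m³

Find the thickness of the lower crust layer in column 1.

Take the compensation level at the base of the deeper column (depth z_c below the surface of column 1) and equate Σ ρ_i t_i down to z_c; mantle fills any gap and the z_c terms cancel.
Column 1: 1.491×911 + 15.77×2700 + x×2930 + (z_c − 17.261 − x)×3370
Column 2: 1.707×0 + 7.174×2680 + 14.3×2870 + (z_c − 1.707 − 21.474)×3370
The z_c×3370 term appears on both sides and cancels. Collect the known terms of each column as K = Σ(ρt)_known − 3370 × (depth of known layers): K_1 = 43937.301 − 3370×17.261 = −14232.269; K_2 = 60267.32 − 3370×(1.707 + 21.474) = −17852.65.
Balance: K_1 − x×(3370 − 2930) = K_2, so x = (K_1 − K_2)/(3370 − 2930) = 3620.38/440 = 8.23 km.

8.23 km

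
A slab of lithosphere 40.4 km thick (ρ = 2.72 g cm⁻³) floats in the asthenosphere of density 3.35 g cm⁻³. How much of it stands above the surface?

Floating equilibrium: submerged depth d = t ρ_obj/ρ_fluid = 40.4 km × 2.72/3.35 = 32.8 km.
Freeboard = t − d = 40.4 km − 32.8 km = 7.6 km.

7.6 km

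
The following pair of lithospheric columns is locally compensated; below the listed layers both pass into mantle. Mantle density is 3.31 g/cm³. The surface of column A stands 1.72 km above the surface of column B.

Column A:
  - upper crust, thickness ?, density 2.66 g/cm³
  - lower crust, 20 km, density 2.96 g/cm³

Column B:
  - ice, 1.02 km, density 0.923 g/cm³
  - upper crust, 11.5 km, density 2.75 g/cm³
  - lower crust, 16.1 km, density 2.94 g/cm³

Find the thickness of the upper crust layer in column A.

20.8 km

Take the compensation level at the base of the deeper column (depth z_c below the surface of column A) and equate Σ ρ_i t_i down to z_c; mantle fills any gap and the z_c terms cancel.
Column A: x×2.66 + 20×2.96 + (z_c − 20 − x)×3.31
Column B: 1.72×0 + 1.02×0.923 + 11.5×2.75 + 16.1×2.94 + (z_c − 1.72 − 28.62)×3.31
The z_c×3.31 term appears on both sides and cancels. Collect the known terms of each column as K = Σ(ρt)_known − 3.31 × (depth of known layers): K_A = 59.2 − 3.31×20 = −7; K_B = 79.90046 − 3.31×(1.72 + 28.62) = −20.52494.
Balance: K_A − x×(3.31 − 2.66) = K_B, so x = (K_A − K_B)/(3.31 − 2.66) = 13.5249/0.65 = 20.8 km.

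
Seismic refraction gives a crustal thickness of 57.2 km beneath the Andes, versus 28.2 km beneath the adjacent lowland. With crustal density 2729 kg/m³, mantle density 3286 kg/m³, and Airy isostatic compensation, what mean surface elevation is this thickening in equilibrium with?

4.92 km

Excess crust Δ = 57.2 km − 28.2 km = 29 km, split between elevation h and root r with h + r = Δ.
Airy balance ρ_c h = (ρ_m − ρ_c) r gives r = h ρ_c/(ρ_m − ρ_c), so h (1 + ρ_c/(ρ_m − ρ_c)) = Δ, i.e. h = Δ (ρ_m − ρ_c)/ρ_m.
h = 29 km × 557/3286 = 4.92 km.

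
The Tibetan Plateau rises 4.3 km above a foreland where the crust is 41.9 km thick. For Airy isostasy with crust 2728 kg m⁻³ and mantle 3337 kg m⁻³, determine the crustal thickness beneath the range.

65.5 km

Root depth r = h ρ_c / (ρ_m − ρ_c) = 4.3 km × 2728 / 609 = 19.26 km.
Total thickness = T + h + r = 41.9 km + 4.3 km + 19.26 km = 65.5 km.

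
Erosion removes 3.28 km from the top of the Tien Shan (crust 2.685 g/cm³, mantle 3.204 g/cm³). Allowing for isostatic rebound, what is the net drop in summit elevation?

Rebound u = e ρ_c/ρ_m = 3.28 km × 2.685/3.204 = 2.749 km.
Net surface drop = e − u = 3.28 km − 2.749 km = e (ρ_m − ρ_c)/ρ_m = 0.531 km.

0.531 km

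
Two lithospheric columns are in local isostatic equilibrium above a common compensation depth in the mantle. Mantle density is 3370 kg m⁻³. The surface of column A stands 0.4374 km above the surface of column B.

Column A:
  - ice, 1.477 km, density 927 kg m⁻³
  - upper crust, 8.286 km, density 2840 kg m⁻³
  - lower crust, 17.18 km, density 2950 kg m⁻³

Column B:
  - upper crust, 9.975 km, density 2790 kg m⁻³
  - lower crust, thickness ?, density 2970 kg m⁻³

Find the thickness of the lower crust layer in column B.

19.9 km

Take the compensation level at the base of the deeper column (depth z_c below the surface of column A) and equate Σ ρ_i t_i down to z_c; mantle fills any gap and the z_c terms cancel.
Column A: 1.477×927 + 8.286×2840 + 17.18×2950 + (z_c − 26.943)×3370
Column B: 0.4374×0 + 9.975×2790 + x×2970 + (z_c − 0.4374 − 9.975 − x)×3370
The z_c×3370 term appears on both sides and cancels. Collect the known terms of each column as K = Σ(ρt)_known − 3370 × (depth of known layers): K_A = 75582.419 − 3370×26.943 = −15215.491; K_B = 27830.25 − 3370×(0.4374 + 9.975) = −7259.538.
Balance: K_A = K_B − x×(3370 − 2970), so x = (K_B − K_A)/(3370 − 2970) = 7955.95/400 = 19.9 km.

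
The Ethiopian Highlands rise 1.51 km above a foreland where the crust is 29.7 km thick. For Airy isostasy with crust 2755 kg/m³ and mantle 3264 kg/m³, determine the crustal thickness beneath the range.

39.4 km

Root depth r = h ρ_c / (ρ_m − ρ_c) = 1.51 km × 2755 / 509 = 8.173 km.
Total thickness = T + h + r = 29.7 km + 1.51 km + 8.173 km = 39.4 km.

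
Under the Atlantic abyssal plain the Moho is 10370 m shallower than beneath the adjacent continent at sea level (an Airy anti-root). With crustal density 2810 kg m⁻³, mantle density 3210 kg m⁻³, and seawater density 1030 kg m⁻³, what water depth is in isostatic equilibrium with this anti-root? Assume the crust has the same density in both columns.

2330 m

Replacing a thickness d of crust by seawater at the top must be balanced by replacing crust with mantle at the base: d (ρ_c − ρ_w) = a (ρ_m − ρ_c).
d = a (ρ_m − ρ_c)/(ρ_c − ρ_w) = 10370 m × 400/1780 = 2330 m.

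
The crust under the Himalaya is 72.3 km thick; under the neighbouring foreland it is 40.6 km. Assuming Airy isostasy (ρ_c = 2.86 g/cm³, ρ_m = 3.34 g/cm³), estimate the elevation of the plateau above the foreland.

4.56 km

Excess crust Δ = 72.3 km − 40.6 km = 31.7 km, split between elevation h and root r with h + r = Δ.
Airy balance ρ_c h = (ρ_m − ρ_c) r gives r = h ρ_c/(ρ_m − ρ_c), so h (1 + ρ_c/(ρ_m − ρ_c)) = Δ, i.e. h = Δ (ρ_m − ρ_c)/ρ_m.
h = 31.7 km × 0.48/3.34 = 4.56 km.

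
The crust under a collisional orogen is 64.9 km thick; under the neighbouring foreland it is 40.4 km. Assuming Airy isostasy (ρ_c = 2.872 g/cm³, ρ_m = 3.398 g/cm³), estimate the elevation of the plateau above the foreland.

Excess crust Δ = 64.9 km − 40.4 km = 24.5 km, split between elevation h and root r with h + r = Δ.
Airy balance ρ_c h = (ρ_m − ρ_c) r gives r = h ρ_c/(ρ_m − ρ_c), so h (1 + ρ_c/(ρ_m − ρ_c)) = Δ, i.e. h = Δ (ρ_m − ρ_c)/ρ_m.
h = 24.5 km × 0.526/3.398 = 3.79 km.

3.79 km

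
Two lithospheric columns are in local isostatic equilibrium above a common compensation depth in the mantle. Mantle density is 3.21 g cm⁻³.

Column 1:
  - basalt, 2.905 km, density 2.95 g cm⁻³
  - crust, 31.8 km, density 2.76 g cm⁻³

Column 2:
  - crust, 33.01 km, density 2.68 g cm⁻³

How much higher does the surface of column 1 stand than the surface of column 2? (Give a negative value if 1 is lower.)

For any compensation level in the mantle, the mantle terms cancel and isostasy reduces to e = (Σt_1 − Σt_2) − (Σ(ρt)_1 − Σ(ρt)_2) / ρ_m.
Σt_1 = 34.705 km; Σt_2 = 33.01 km; Σ(ρt)_1 = 96.33775; Σ(ρt)_2 = 88.4668 (in km·g cm⁻³).
e = (34.705 − 33.01) − (96.33775 − 88.4668) / 3.21 = −0.757 km.

−0.757 km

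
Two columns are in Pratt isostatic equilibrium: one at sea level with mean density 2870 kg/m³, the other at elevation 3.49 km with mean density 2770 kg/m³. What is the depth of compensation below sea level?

96.7 km

ρ_ref D = ρ (D + h) → D (ρ_ref − ρ) = ρ h.
D = ρ h/(ρ_ref − ρ) = 2770 × 3.49 km/(2870 − 2770) = 96.7 km.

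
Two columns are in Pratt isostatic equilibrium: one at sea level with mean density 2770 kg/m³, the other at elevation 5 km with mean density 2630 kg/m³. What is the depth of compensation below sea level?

ρ_ref D = ρ (D + h) → D (ρ_ref − ρ) = ρ h.
D = ρ h/(ρ_ref − ρ) = 2630 × 5 km/(2770 − 2630) = 93.9 km.

93.9 km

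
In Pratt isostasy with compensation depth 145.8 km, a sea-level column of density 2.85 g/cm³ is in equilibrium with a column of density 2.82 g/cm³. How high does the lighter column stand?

1.55 km

ρ_ref D = ρ (D + h) → h = D (ρ_ref − ρ)/ρ.
h = 145.8 km × (2.85 − 2.82)/2.82 = 1.55 km.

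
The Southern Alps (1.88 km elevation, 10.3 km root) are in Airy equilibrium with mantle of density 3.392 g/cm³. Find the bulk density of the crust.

ρ_c h = (ρ_m − ρ_c) r → ρ_c (h + r) = ρ_m r → ρ_c = ρ_m r / (h + r).
ρ_c = 3.392 × 10.3 km / (1.88 km + 10.3 km) = 2.87 g/cm³.

2.87 g/cm³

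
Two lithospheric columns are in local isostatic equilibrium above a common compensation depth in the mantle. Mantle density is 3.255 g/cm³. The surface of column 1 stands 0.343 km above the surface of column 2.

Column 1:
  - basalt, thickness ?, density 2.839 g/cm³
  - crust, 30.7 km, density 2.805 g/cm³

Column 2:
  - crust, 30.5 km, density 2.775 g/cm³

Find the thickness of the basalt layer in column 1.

4.67 km

Take the compensation level at the base of the deeper column (depth z_c below the surface of column 1) and equate Σ ρ_i t_i down to z_c; mantle fills any gap and the z_c terms cancel.
Column 1: x×2.839 + 30.7×2.805 + (z_c − 30.7 − x)×3.255
Column 2: 0.343×0 + 30.5×2.775 + (z_c − 0.343 − 30.5)×3.255
The z_c×3.255 term appears on both sides and cancels. Collect the known terms of each column as K = Σ(ρt)_known − 3.255 × (depth of known layers): K_1 = 86.1135 − 3.255×30.7 = −13.815; K_2 = 84.6375 − 3.255×(0.343 + 30.5) = −15.756465.
Balance: K_1 − x×(3.255 − 2.839) = K_2, so x = (K_1 − K_2)/(3.255 − 2.839) = 1.94146/0.416 = 4.67 km.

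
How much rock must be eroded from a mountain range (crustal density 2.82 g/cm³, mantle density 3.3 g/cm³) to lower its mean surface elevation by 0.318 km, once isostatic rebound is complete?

2.19 km

Net drop Δ = e − u = e − e ρ_c/ρ_m = e (ρ_m − ρ_c)/ρ_m.
e = Δ ρ_m/(ρ_m − ρ_c) = 0.318 km × 3.3/0.48 = 2.19 km.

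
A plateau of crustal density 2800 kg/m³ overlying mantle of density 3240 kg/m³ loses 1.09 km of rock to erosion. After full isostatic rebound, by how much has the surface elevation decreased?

0.148 km

Rebound u = e ρ_c/ρ_m = 1.09 km × 2800/3240 = 0.942 km.
Net surface drop = e − u = 1.09 km − 0.942 km = e (ρ_m − ρ_c)/ρ_m = 0.148 km.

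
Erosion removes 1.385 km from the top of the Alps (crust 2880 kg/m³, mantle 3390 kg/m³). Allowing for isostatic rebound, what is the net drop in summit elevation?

Rebound u = e ρ_c/ρ_m = 1.385 km × 2880/3390 = 1.177 km.
Net surface drop = e − u = 1.385 km − 1.177 km = e (ρ_m − ρ_c)/ρ_m = 0.208 km.

0.208 km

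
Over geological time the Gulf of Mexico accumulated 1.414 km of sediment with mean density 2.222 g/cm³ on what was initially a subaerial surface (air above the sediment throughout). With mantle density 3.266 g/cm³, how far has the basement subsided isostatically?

Subaerial load: s = t ρ_sed / ρ_m = 1.414 km × 2.222/3.266 = 0.962 km.

0.962 km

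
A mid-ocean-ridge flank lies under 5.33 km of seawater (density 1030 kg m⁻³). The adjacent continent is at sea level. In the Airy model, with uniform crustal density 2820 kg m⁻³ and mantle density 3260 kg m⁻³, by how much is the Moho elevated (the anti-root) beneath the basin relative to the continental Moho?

For local isostatic compensation: replacing crust with seawater at the top is compensated by replacing crust with mantle at the base: d (ρ_c − ρ_w) = a (ρ_m − ρ_c).
a = d (ρ_c − ρ_w)/(ρ_m − ρ_c) = 5.33 km × 1790/440 = 21.7 km.

21.7 km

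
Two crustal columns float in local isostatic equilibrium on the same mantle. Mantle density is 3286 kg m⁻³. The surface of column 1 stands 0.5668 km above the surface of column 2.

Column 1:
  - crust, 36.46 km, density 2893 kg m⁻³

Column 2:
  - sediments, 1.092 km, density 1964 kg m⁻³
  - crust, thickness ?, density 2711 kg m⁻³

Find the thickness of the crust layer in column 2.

19.2 km

Take the compensation level at the base of the deeper column (depth z_c below the surface of column 1) and equate Σ ρ_i t_i down to z_c; mantle fills any gap and the z_c terms cancel.
Column 1: 36.46×2893 + (z_c − 36.46)×3286
Column 2: 0.5668×0 + 1.092×1964 + x×2711 + (z_c − 0.5668 − 1.092 − x)×3286
The z_c×3286 term appears on both sides and cancels. Collect the known terms of each column as K = Σ(ρt)_known − 3286 × (depth of known layers): K_1 = 105478.78 − 3286×36.46 = −14328.78; K_2 = 2144.688 − 3286×(0.5668 + 1.092) = −3306.1288.
Balance: K_1 = K_2 − x×(3286 − 2711), so x = (K_2 − K_1)/(3286 − 2711) = 11022.7/575 = 19.2 km.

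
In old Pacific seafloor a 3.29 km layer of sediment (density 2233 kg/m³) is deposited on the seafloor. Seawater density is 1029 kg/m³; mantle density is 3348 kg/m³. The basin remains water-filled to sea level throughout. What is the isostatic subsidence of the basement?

1.71 km

Submarine loading: the sediment displaces seawater, and the subsidence is in turn flooded, so s (ρ_m − ρ_w) = t (ρ_sed − ρ_w).
s = 3.29 km × (2233 − 1029) / (3348 − 1029) = 1.71 km.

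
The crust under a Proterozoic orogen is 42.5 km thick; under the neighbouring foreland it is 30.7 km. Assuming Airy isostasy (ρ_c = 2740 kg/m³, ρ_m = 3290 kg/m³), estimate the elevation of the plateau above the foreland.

Excess crust Δ = 42.5 km − 30.7 km = 11.8 km, split between elevation h and root r with h + r = Δ.
Airy balance ρ_c h = (ρ_m − ρ_c) r gives r = h ρ_c/(ρ_m − ρ_c), so h (1 + ρ_c/(ρ_m − ρ_c)) = Δ, i.e. h = Δ (ρ_m − ρ_c)/ρ_m.
h = 11.8 km × 550/3290 = 1.97 km.

1.97 km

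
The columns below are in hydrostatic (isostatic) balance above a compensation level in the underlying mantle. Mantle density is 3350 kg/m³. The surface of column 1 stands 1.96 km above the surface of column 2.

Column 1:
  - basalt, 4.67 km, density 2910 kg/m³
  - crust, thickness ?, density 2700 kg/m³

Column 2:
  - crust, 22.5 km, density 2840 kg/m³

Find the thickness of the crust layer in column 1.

24.6 km

Take the compensation level at the base of the deeper column (depth z_c below the surface of column 1) and equate Σ ρ_i t_i down to z_c; mantle fills any gap and the z_c terms cancel.
Column 1: 4.67×2910 + x×2700 + (z_c − 4.67 − x)×3350
Column 2: 1.96×0 + 22.5×2840 + (z_c − 1.96 − 22.5)×3350
The z_c×3350 term appears on both sides and cancels. Collect the known terms of each column as K = Σ(ρt)_known − 3350 × (depth of known layers): K_1 = 13589.7 − 3350×4.67 = −2054.8; K_2 = 63900 − 3350×(1.96 + 22.5) = −18041.
Balance: K_1 − x×(3350 − 2700) = K_2, so x = (K_1 − K_2)/(3350 − 2700) = 15986.2/650 = 24.6 km.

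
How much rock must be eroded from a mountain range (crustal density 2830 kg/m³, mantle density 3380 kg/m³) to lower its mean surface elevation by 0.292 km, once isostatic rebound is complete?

1.79 km

Net drop Δ = e − u = e − e ρ_c/ρ_m = e (ρ_m − ρ_c)/ρ_m.
e = Δ ρ_m/(ρ_m − ρ_c) = 0.292 km × 3380/550 = 1.79 km.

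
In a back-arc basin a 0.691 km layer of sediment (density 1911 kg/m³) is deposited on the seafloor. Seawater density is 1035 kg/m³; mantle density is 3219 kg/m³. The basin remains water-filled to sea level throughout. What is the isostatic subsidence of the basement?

0.277 km

Submarine loading: the sediment displaces seawater, and the subsidence is in turn flooded, so s (ρ_m − ρ_w) = t (ρ_sed − ρ_w).
s = 0.691 km × (1911 − 1035) / (3219 − 1035) = 0.277 km.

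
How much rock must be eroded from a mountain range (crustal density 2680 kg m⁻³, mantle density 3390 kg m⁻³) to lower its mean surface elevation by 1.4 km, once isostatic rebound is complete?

Net drop Δ = e − u = e − e ρ_c/ρ_m = e (ρ_m − ρ_c)/ρ_m.
e = Δ ρ_m/(ρ_m − ρ_c) = 1.4 km × 3390/710 = 6.68 km.

6.68 km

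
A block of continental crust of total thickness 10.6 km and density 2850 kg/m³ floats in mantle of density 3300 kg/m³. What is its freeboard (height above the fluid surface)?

Floating equilibrium: submerged depth d = t ρ_obj/ρ_fluid = 10.6 km × 2850/3300 = 9.155 km.
Freeboard = t − d = 10.6 km − 9.155 km = 1.45 km.

1.45 km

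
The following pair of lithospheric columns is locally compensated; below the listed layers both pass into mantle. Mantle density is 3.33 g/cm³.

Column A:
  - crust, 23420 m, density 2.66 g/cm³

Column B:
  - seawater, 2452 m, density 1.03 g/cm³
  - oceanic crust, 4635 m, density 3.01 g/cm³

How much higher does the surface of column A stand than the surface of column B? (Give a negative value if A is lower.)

For any compensation level in the mantle, the mantle terms cancel and isostasy reduces to e = (Σt_A − Σt_B) − (Σ(ρt)_A − Σ(ρt)_B) / ρ_m.
Σt_A = 23420 m; Σt_B = 7087 m; Σ(ρt)_A = 62297.2; Σ(ρt)_B = 16476.91 (in m·g/cm³).
e = (23420 − 7087) − (62297.2 − 16476.91) / 3.33 = 2570 m.

2570 m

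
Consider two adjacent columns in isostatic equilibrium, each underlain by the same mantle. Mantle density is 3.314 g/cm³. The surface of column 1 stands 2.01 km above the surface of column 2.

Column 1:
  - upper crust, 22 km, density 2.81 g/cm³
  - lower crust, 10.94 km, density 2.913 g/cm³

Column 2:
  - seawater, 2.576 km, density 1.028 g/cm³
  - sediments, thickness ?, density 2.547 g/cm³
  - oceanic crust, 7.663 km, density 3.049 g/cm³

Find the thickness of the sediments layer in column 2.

1.17 km

Take the compensation level at the base of the deeper column (depth z_c below the surface of column 1) and equate Σ ρ_i t_i down to z_c; mantle fills any gap and the z_c terms cancel.
Column 1: 22×2.81 + 10.94×2.913 + (z_c − 32.94)×3.314
Column 2: 2.01×0 + 2.576×1.028 + x×2.547 + 7.663×3.049 + (z_c − 2.01 − 10.239 − x)×3.314
The z_c×3.314 term appears on both sides and cancels. Collect the known terms of each column as K = Σ(ρt)_known − 3.314 × (depth of known layers): K_1 = 93.68822 − 3.314×32.94 = −15.47494; K_2 = 26.012615 − 3.314×(2.01 + 10.239) = −14.580571.
Balance: K_1 = K_2 − x×(3.314 − 2.547), so x = (K_2 − K_1)/(3.314 − 2.547) = 0.894369/0.767 = 1.17 km.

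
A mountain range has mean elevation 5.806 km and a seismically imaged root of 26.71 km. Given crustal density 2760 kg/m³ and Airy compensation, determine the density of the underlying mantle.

3360 kg/m³

Airy balance: ρ_c h = (ρ_m − ρ_c) r → ρ_m = ρ_c (1 + h/r).
ρ_m = 2760 × (1 + 5.806 km/26.71 km) = 3360 kg/m³.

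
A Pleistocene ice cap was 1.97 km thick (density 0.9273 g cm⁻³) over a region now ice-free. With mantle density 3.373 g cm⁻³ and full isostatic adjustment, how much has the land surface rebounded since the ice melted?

Removing the load lets mantle flow back in; uplift u satisfies ρ_ice t = ρ_m u.
u = t ρ_ice/ρ_m = 1.97 km × 0.9273/3.373 = 0.542 km.

0.542 km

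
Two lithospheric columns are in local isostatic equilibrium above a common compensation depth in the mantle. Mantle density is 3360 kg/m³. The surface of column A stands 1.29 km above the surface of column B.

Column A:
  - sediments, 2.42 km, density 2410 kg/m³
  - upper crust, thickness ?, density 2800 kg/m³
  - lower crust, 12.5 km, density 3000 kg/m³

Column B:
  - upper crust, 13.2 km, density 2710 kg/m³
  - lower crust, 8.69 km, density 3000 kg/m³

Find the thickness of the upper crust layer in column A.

16.5 km

Take the compensation level at the base of the deeper column (depth z_c below the surface of column A) and equate Σ ρ_i t_i down to z_c; mantle fills any gap and the z_c terms cancel.
Column A: 2.42×2410 + x×2800 + 12.5×3000 + (z_c − 14.92 − x)×3360
Column B: 1.29×0 + 13.2×2710 + 8.69×3000 + (z_c − 1.29 − 21.89)×3360
The z_c×3360 term appears on both sides and cancels. Collect the known terms of each column as K = Σ(ρt)_known − 3360 × (depth of known layers): K_A = 43332.2 − 3360×14.92 = −6799; K_B = 61842 − 3360×(1.29 + 21.89) = −16042.8.
Balance: K_A − x×(3360 − 2800) = K_B, so x = (K_A − K_B)/(3360 − 2800) = 9243.8/560 = 16.5 km.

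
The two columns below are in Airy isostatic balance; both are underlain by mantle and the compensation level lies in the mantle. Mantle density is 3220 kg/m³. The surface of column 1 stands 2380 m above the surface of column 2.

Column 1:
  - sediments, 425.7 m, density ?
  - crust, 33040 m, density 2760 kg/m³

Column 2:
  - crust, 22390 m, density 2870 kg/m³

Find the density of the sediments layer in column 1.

Take the compensation level at the base of the deeper column (depth z_c below the surface of column 1) and equate Σ ρ_i t_i down to z_c; mantle fills any gap and the z_c terms cancel.
Column 1: 425.7×ρ + 33040×2760 + (z_c − 33465.7)×3220
Column 2: 2380×0 + 22390×2870 + (z_c − 2380 − 22390)×3220
The z_c×3220 term appears on both sides and cancels. Collect the known terms of each column as K = Σ(ρt)_known − 3220 × (depth of known layers): K_1 = 91190400 − 3220×33465.7 = −16569154; K_2 = 64259300 − 3220×(2380 + 22390) = −15500100.
Balance: K_1 + 425.7×ρ = K_2, so ρ = (K_2 − K_1)/425.7 = 1069050/425.7 = 2510 kg/m³.

2510 kg/m³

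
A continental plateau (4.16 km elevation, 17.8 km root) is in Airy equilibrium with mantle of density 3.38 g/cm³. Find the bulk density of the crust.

2.74 g/cm³

ρ_c h = (ρ_m − ρ_c) r → ρ_c (h + r) = ρ_m r → ρ_c = ρ_m r / (h + r).
ρ_c = 3.38 × 17.8 km / (4.16 km + 17.8 km) = 2.74 g/cm³.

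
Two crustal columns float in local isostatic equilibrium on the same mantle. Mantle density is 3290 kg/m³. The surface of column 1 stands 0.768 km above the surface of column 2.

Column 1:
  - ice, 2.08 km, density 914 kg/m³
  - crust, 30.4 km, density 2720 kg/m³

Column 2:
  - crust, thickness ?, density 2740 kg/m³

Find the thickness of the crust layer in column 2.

35.9 km

Take the compensation level at the base of the deeper column (depth z_c below the surface of column 1) and equate Σ ρ_i t_i down to z_c; mantle fills any gap and the z_c terms cancel.
Column 1: 2.08×914 + 30.4×2720 + (z_c − 32.48)×3290
Column 2: 0.768×0 + x×2740 + (z_c − 0.768 − 0 − x)×3290
The z_c×3290 term appears on both sides and cancels. Collect the known terms of each column as K = Σ(ρt)_known − 3290 × (depth of known layers): K_1 = 84589.12 − 3290×32.48 = −22270.08; K_2 = 0 − 3290×(0.768 + 0) = −2526.72.
Balance: K_1 = K_2 − x×(3290 − 2740), so x = (K_2 − K_1)/(3290 − 2740) = 19743.4/550 = 35.9 km.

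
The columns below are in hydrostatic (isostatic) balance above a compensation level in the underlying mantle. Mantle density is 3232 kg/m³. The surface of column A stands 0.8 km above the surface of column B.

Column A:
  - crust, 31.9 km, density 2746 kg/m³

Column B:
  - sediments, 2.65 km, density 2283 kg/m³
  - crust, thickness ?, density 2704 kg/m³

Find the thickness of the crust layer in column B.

19.7 km

Take the compensation level at the base of the deeper column (depth z_c below the surface of column A) and equate Σ ρ_i t_i down to z_c; mantle fills any gap and the z_c terms cancel.
Column A: 31.9×2746 + (z_c − 31.9)×3232
Column B: 0.8×0 + 2.65×2283 + x×2704 + (z_c − 0.8 − 2.65 − x)×3232
The z_c×3232 term appears on both sides and cancels. Collect the known terms of each column as K = Σ(ρt)_known − 3232 × (depth of known layers): K_A = 87597.4 − 3232×31.9 = −15503.4; K_B = 6049.95 − 3232×(0.8 + 2.65) = −5100.45.
Balance: K_A = K_B − x×(3232 − 2704), so x = (K_B − K_A)/(3232 − 2704) = 10403/528 = 19.7 km.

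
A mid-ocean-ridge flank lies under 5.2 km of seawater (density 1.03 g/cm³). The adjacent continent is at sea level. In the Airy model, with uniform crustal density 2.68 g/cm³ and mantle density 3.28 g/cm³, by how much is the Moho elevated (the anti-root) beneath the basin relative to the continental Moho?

Isostatic balance requires: replacing crust with seawater at the top is compensated by replacing crust with mantle at the base: d (ρ_c − ρ_w) = a (ρ_m − ρ_c).
a = d (ρ_c − ρ_w)/(ρ_m − ρ_c) = 5.2 km × 1.65/0.6 = 14.3 km.

14.3 km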